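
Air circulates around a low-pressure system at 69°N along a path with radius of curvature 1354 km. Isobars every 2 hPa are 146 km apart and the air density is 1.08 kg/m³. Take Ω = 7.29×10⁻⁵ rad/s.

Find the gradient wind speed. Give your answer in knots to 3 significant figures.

Coriolis parameter at 69°N:
f = 2Ω sin φ = 2 × 7.29×10⁻⁵ × sin 69° = 1.36×10⁻⁴ s⁻¹
Pressure gradient: |∂P/∂n| = 200 Pa / 146000 m = 1.37×10⁻³ Pa/m
Geostrophic speed: V_g = |∂P/∂n|/(fρ) = 1.37×10⁻³/(1.36×10⁻⁴ × 1.08) = 9.32 m/s
Around a low, centrifugal force acts outward with Coriolis, so pressure-gradient force balances both:
(1/ρ)|∂P/∂n| = fV + V²/R  →  V² + fR·V − fR·V_g = 0
With fR = 1.36×10⁻⁴ × 1354×10³ m = 184 m/s:
V = [−fR + √((fR)² + 4 fR V_g)]/2 = [−184 + √(184² + 4×184×9.32)]/2 = 8.89 m/s
Subgeostrophic (V < V_g = 9.32 m/s), as expected around a low.
Converting: 8.89 m/s × 1.944 = 17.3 knots

17.3 knots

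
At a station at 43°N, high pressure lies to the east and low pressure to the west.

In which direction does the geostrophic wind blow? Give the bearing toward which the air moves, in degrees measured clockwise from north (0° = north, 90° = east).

The pressure-gradient force points toward the west (bearing 270°).
Geostrophic balance: in the Northern Hemisphere the Coriolis force deflects motion to the right, so the geostrophic wind blows 90° to the right of the pressure-gradient force (low pressure on the left).
Rotating 270° by 90° clockwise gives 000° — the wind blows toward the north.

000°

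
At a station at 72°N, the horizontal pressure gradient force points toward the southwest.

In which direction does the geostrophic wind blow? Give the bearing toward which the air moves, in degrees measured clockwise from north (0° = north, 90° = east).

315°

The pressure-gradient force points toward the southwest (bearing 225°).
Geostrophic balance: in the Northern Hemisphere the Coriolis force deflects motion to the right, so the geostrophic wind blows 90° to the right of the pressure-gradient force (low pressure on the left).
Rotating 225° by 90° clockwise gives 315° — the wind blows toward the northwest.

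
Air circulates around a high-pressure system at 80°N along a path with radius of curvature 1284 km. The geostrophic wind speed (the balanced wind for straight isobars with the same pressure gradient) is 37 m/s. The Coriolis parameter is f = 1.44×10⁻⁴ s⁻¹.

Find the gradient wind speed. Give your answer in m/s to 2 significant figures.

51 m/s

Around a high, pressure-gradient force acts outward with centrifugal, so Coriolis balances both:
fV = (1/ρ)|∂P/∂n| + V²/R  →  V² − fR·V + fR·V_g = 0
With fR = 1.44×10⁻⁴ × 1284×10³ m = 185 m/s:
V = [fR − √((fR)² − 4 fR V_g)]/2 = [185 − √(185² − 4×185×37)]/2 = 51.2 m/s
Supergeostrophic (V > V_g = 37 m/s), as expected around a high.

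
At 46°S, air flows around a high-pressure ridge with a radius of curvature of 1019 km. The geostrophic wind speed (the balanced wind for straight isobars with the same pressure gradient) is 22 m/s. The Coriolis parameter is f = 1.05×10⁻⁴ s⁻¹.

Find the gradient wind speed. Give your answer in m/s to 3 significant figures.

31.0 m/s

Around a high, pressure-gradient force acts outward with centrifugal, so Coriolis balances both:
fV = (1/ρ)|∂P/∂n| + V²/R  →  V² − fR·V + fR·V_g = 0
With fR = 1.05×10⁻⁴ × 1019×10³ m = 107 m/s:
V = [fR − √((fR)² − 4 fR V_g)]/2 = [107 − √(107² − 4×107×22)]/2 = 31 m/s
Supergeostrophic (V > V_g = 22 m/s), as expected around a high.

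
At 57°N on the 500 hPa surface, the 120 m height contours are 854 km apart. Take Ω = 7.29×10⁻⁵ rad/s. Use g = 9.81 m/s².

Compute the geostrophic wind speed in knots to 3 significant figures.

Coriolis parameter at 57°N:
f = 2Ω sin φ = 2 × 7.29×10⁻⁵ × sin 57° = 1.22×10⁻⁴ s⁻¹
Height gradient: |∂Z/∂n| = 120 m / 854000 m = 1.41×10⁻⁴
On a pressure surface, geostrophic balance gives V_g = (g/f)|∂Z/∂n|:
V_g = 9.81 × 1.41×10⁻⁴ / 1.22×10⁻⁴ = 11.3 m/s
Converting: 11.3 m/s × 1.944 = 21.9 knots

21.9 knots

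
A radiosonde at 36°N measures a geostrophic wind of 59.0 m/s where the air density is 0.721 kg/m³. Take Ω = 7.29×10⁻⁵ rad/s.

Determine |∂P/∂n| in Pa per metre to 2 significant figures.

Coriolis parameter at 36°N:
f = 2Ω sin φ = 2 × 7.29×10⁻⁵ × sin 36° = 8.57×10⁻⁵ s⁻¹
Geostrophic balance rearranged: |∂P/∂n| = f ρ V_g
|∂P/∂n| = 8.57×10⁻⁵ × 0.721 × 59.0 = 3.65×10⁻³ Pa/m

3.6×10⁻³ Pa/m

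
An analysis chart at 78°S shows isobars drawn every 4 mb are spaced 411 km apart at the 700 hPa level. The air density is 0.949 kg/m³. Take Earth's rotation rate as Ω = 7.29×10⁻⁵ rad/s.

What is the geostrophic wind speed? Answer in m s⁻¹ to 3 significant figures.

Coriolis parameter at 78°S:
f = 2Ω sin φ = 2 × 7.29×10⁻⁵ × sin 78° = 1.43×10⁻⁴ s⁻¹
Pressure gradient: |∂P/∂n| = 400 Pa / 411000 m = 9.73×10⁻⁴ Pa/m
Geostrophic balance (pressure-gradient force = Coriolis force):
V_g = (1/(fρ)) |∂P/∂n| = 9.73×10⁻⁴ / (1.43×10⁻⁴ × 0.949) = 7.19 m/s

7.19 m s⁻¹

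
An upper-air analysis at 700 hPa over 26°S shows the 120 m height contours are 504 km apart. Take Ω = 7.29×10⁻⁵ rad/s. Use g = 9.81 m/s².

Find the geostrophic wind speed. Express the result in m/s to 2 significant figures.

Coriolis parameter at 26°S:
f = 2Ω sin φ = 2 × 7.29×10⁻⁵ × sin 26° = 6.39×10⁻⁵ s⁻¹
Height gradient: |∂Z/∂n| = 120 m / 504000 m = 2.38×10⁻⁴
On a pressure surface, geostrophic balance gives V_g = (g/f)|∂Z/∂n|:
V_g = 9.81 × 2.38×10⁻⁴ / 6.39×10⁻⁵ = 36.5 m/s

37 m/s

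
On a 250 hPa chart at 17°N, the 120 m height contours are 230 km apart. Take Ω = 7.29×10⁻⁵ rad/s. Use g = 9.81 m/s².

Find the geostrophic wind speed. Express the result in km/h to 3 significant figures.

432 km/h

Coriolis parameter at 17°N:
f = 2Ω sin φ = 2 × 7.29×10⁻⁵ × sin 17° = 4.26×10⁻⁵ s⁻¹
Height gradient: |∂Z/∂n| = 120 m / 230000 m = 5.22×10⁻⁴
On a pressure surface, geostrophic balance gives V_g = (g/f)|∂Z/∂n|:
V_g = 9.81 × 5.22×10⁻⁴ / 4.26×10⁻⁵ = 120 m/s
Converting: 120 m/s × 3.6 = 432 km/h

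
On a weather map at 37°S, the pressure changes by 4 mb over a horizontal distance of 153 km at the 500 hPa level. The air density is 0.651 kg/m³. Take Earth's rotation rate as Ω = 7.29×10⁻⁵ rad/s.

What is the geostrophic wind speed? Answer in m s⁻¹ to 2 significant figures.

46 m s⁻¹

Coriolis parameter at 37°S:
f = 2Ω sin φ = 2 × 7.29×10⁻⁵ × sin 37° = 8.77×10⁻⁵ s⁻¹
Pressure gradient: |∂P/∂n| = 400 Pa / 153000 m = 2.61×10⁻³ Pa/m
Geostrophic balance (pressure-gradient force = Coriolis force):
V_g = (1/(fρ)) |∂P/∂n| = 2.61×10⁻³ / (8.77×10⁻⁵ × 0.651) = 45.8 m/s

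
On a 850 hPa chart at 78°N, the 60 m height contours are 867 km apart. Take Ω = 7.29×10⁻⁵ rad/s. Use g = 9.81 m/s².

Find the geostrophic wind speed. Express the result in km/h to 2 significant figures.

Coriolis parameter at 78°N:
f = 2Ω sin φ = 2 × 7.29×10⁻⁵ × sin 78° = 1.43×10⁻⁴ s⁻¹
Height gradient: |∂Z/∂n| = 60 m / 867000 m = 6.92×10⁻⁵
On a pressure surface, geostrophic balance gives V_g = (g/f)|∂Z/∂n|:
V_g = 9.81 × 6.92×10⁻⁵ / 1.43×10⁻⁴ = 4.76 m/s
Converting: 4.76 m/s × 3.6 = 17 km/h

17 km/h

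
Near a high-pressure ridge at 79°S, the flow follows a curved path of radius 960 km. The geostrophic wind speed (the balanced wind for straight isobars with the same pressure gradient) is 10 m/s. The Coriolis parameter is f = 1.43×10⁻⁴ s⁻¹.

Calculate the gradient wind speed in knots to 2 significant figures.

Around a high, pressure-gradient force acts outward with centrifugal, so Coriolis balances both:
fV = (1/ρ)|∂P/∂n| + V²/R  →  V² − fR·V + fR·V_g = 0
With fR = 1.43×10⁻⁴ × 960×10³ m = 137 m/s:
V = [fR − √((fR)² − 4 fR V_g)]/2 = [137 − √(137² − 4×137×10)]/2 = 10.9 m/s
Supergeostrophic (V > V_g = 10 m/s), as expected around a high.
Converting: 10.9 m/s × 1.944 = 21 knots

21 knots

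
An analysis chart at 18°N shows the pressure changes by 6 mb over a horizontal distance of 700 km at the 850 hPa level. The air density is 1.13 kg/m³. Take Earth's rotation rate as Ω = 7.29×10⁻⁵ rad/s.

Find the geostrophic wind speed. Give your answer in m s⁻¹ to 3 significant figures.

16.8 m s⁻¹

Coriolis parameter at 18°N:
f = 2Ω sin φ = 2 × 7.29×10⁻⁵ × sin 18° = 4.51×10⁻⁵ s⁻¹
Pressure gradient: |∂P/∂n| = 600 Pa / 700000 m = 8.57×10⁻⁴ Pa/m
Geostrophic balance (pressure-gradient force = Coriolis force):
V_g = (1/(fρ)) |∂P/∂n| = 8.57×10⁻⁴ / (4.51×10⁻⁵ × 1.13) = 16.8 m/s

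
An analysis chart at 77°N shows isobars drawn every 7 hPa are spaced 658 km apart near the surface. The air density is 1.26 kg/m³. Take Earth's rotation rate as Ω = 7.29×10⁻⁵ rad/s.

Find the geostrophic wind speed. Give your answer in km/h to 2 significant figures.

Coriolis parameter at 77°N:
f = 2Ω sin φ = 2 × 7.29×10⁻⁵ × sin 77° = 1.42×10⁻⁴ s⁻¹
Pressure gradient: |∂P/∂n| = 700 Pa / 658000 m = 1.06×10⁻³ Pa/m
Geostrophic balance (pressure-gradient force = Coriolis force):
V_g = (1/(fρ)) |∂P/∂n| = 1.06×10⁻³ / (1.42×10⁻⁴ × 1.26) = 5.94 m/s
Converting: 5.94 m/s × 3.6 = 21 km/h

21 km/h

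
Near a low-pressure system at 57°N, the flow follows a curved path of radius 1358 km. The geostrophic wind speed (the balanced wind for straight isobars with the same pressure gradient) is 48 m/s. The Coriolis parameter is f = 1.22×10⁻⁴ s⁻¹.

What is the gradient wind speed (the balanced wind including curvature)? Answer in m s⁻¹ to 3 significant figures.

Around a low, centrifugal force acts outward with Coriolis, so pressure-gradient force balances both:
(1/ρ)|∂P/∂n| = fV + V²/R  →  V² + fR·V − fR·V_g = 0
With fR = 1.22×10⁻⁴ × 1358×10³ m = 166 m/s:
V = [−fR + √((fR)² + 4 fR V_g)]/2 = [−166 + √(166² + 4×166×48)]/2 = 38.9 m/s
Subgeostrophic (V < V_g = 48 m/s), as expected around a low.

38.9 m s⁻¹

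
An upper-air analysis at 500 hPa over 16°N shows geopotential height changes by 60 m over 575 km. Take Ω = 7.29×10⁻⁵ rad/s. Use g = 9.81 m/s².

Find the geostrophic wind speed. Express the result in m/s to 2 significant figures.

Coriolis parameter at 16°N:
f = 2Ω sin φ = 2 × 7.29×10⁻⁵ × sin 16° = 4.02×10⁻⁵ s⁻¹
Height gradient: |∂Z/∂n| = 60 m / 575000 m = 1.04×10⁻⁴
On a pressure surface, geostrophic balance gives V_g = (g/f)|∂Z/∂n|:
V_g = 9.81 × 1.04×10⁻⁴ / 4.02×10⁻⁵ = 25.5 m/s

25 m/s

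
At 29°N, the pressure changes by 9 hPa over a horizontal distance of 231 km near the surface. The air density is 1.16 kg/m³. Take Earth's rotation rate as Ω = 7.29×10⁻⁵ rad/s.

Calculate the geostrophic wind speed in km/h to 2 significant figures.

170 km/h

Coriolis parameter at 29°N:
f = 2Ω sin φ = 2 × 7.29×10⁻⁵ × sin 29° = 7.07×10⁻⁵ s⁻¹
Pressure gradient: |∂P/∂n| = 900 Pa / 231000 m = 3.90×10⁻³ Pa/m
Geostrophic balance (pressure-gradient force = Coriolis force):
V_g = (1/(fρ)) |∂P/∂n| = 3.90×10⁻³ / (7.07×10⁻⁵ × 1.16) = 47.5 m/s
Converting: 47.5 m/s × 3.6 = 170 km/h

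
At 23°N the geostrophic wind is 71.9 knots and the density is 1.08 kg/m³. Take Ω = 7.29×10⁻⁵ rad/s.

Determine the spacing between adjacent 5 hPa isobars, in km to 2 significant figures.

220 km

Coriolis parameter at 23°N:
f = 2Ω sin φ = 2 × 7.29×10⁻⁵ × sin 23° = 5.70×10⁻⁵ s⁻¹
Wind speed in SI: 71.9 knots = 37.0 m/s
Geostrophic balance rearranged: |∂P/∂n| = f ρ V_g
|∂P/∂n| = 5.70×10⁻⁵ × 1.08 × 37.0 = 2.28×10⁻³ Pa/m
Isobar spacing: Δn = ΔP/|∂P/∂n| = 500 Pa / 2.28×10⁻³ Pa/m = 219707 m ≈ 220 km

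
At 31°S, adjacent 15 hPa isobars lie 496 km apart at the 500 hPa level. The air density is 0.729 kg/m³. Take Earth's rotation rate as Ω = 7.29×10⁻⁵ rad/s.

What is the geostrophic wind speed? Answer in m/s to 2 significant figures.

55 m/s

Coriolis parameter at 31°S:
f = 2Ω sin φ = 2 × 7.29×10⁻⁵ × sin 31° = 7.51×10⁻⁵ s⁻¹
Pressure gradient: |∂P/∂n| = 1500 Pa / 496000 m = 3.02×10⁻³ Pa/m
Geostrophic balance (pressure-gradient force = Coriolis force):
V_g = (1/(fρ)) |∂P/∂n| = 3.02×10⁻³ / (7.51×10⁻⁵ × 0.729) = 55.2 m/s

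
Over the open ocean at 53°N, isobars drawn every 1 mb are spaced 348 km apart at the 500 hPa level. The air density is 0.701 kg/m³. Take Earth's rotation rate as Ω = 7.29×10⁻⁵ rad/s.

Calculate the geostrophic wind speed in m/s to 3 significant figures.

Coriolis parameter at 53°N:
f = 2Ω sin φ = 2 × 7.29×10⁻⁵ × sin 53° = 1.16×10⁻⁴ s⁻¹
Pressure gradient: |∂P/∂n| = 100 Pa / 348000 m = 2.87×10⁻⁴ Pa/m
Geostrophic balance (pressure-gradient force = Coriolis force):
V_g = (1/(fρ)) |∂P/∂n| = 2.87×10⁻⁴ / (1.16×10⁻⁴ × 0.701) = 3.52 m/s

3.52 m/s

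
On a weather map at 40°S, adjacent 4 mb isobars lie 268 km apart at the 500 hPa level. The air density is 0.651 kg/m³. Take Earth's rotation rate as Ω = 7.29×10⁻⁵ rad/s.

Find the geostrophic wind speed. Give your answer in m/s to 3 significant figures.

24.5 m/s

Coriolis parameter at 40°S:
f = 2Ω sin φ = 2 × 7.29×10⁻⁵ × sin 40° = 9.37×10⁻⁵ s⁻¹
Pressure gradient: |∂P/∂n| = 400 Pa / 268000 m = 1.49×10⁻³ Pa/m
Geostrophic balance (pressure-gradient force = Coriolis force):
V_g = (1/(fρ)) |∂P/∂n| = 1.49×10⁻³ / (9.37×10⁻⁵ × 0.651) = 24.5 m/s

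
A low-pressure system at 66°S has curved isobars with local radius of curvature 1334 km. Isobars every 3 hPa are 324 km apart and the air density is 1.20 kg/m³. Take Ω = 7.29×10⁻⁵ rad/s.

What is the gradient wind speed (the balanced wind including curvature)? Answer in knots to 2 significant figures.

11 knots

Coriolis parameter at 66°S:
f = 2Ω sin φ = 2 × 7.29×10⁻⁵ × sin 66° = 1.33×10⁻⁴ s⁻¹
Pressure gradient: |∂P/∂n| = 300 Pa / 324000 m = 9.26×10⁻⁴ Pa/m
Geostrophic speed: V_g = |∂P/∂n|/(fρ) = 9.26×10⁻⁴/(1.33×10⁻⁴ × 1.20) = 5.79 m/s
Around a low, centrifugal force acts outward with Coriolis, so pressure-gradient force balances both:
(1/ρ)|∂P/∂n| = fV + V²/R  →  V² + fR·V − fR·V_g = 0
With fR = 1.33×10⁻⁴ × 1334×10³ m = 178 m/s:
V = [−fR + √((fR)² + 4 fR V_g)]/2 = [−178 + √(178² + 4×178×5.79)]/2 = 5.62 m/s
Subgeostrophic (V < V_g = 5.79 m/s), as expected around a low.
Converting: 5.62 m/s × 1.944 = 11 knots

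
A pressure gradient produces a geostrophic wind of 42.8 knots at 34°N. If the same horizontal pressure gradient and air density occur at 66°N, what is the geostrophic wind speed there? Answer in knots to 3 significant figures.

With the same pressure gradient and density, V_g ∝ 1/f ∝ 1/sin φ.
V₂ = V₁ · sin φ₁ / sin φ₂ = 42.8 × sin 34° / sin 66°
V₂ = 42.8 × 0.5592/0.9135 = 26.2 knots

26.2 knots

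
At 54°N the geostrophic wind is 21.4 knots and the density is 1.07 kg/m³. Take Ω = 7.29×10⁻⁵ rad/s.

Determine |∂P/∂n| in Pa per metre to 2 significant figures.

1.4×10⁻³ Pa/m

Coriolis parameter at 54°N:
f = 2Ω sin φ = 2 × 7.29×10⁻⁵ × sin 54° = 1.18×10⁻⁴ s⁻¹
Wind speed in SI: 21.4 knots = 11.0 m/s
Geostrophic balance rearranged: |∂P/∂n| = f ρ V_g
|∂P/∂n| = 1.18×10⁻⁴ × 1.07 × 11.0 = 1.39×10⁻³ Pa/m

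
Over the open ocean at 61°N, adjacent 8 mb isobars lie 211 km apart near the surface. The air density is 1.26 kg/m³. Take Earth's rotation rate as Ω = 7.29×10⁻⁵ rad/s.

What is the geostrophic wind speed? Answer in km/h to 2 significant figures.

Coriolis parameter at 61°N:
f = 2Ω sin φ = 2 × 7.29×10⁻⁵ × sin 61° = 1.28×10⁻⁴ s⁻¹
Pressure gradient: |∂P/∂n| = 800 Pa / 211000 m = 3.79×10⁻³ Pa/m
Geostrophic balance (pressure-gradient force = Coriolis force):
V_g = (1/(fρ)) |∂P/∂n| = 3.79×10⁻³ / (1.28×10⁻⁴ × 1.26) = 23.6 m/s
Converting: 23.6 m/s × 3.6 = 85 km/h

85 km/h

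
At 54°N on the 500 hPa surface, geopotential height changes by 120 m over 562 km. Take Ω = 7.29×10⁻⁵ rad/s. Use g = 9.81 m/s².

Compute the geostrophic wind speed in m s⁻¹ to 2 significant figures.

18 m s⁻¹

Coriolis parameter at 54°N:
f = 2Ω sin φ = 2 × 7.29×10⁻⁵ × sin 54° = 1.18×10⁻⁴ s⁻¹
Height gradient: |∂Z/∂n| = 120 m / 562000 m = 2.14×10⁻⁴
On a pressure surface, geostrophic balance gives V_g = (g/f)|∂Z/∂n|:
V_g = 9.81 × 2.14×10⁻⁴ / 1.18×10⁻⁴ = 17.8 m/s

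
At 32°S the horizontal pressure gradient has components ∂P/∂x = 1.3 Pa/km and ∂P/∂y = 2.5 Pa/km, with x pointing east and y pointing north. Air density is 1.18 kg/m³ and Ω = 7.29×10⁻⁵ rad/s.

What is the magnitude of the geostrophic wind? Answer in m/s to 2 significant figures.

31 m/s

Coriolis parameter at 32°S:
f = 2Ω sin φ = 2 × 7.29×10⁻⁵ × sin 32° = 7.73×10⁻⁵ s⁻¹
In the Southern Hemisphere f is negative: f = −7.73×10⁻⁵ s⁻¹.
Component geostrophic relations (x east, y north):
u_g = −(1/(fρ)) ∂P/∂y,  v_g = (1/(fρ)) ∂P/∂x
u_g = −(2.5×10⁻³)/(−7.73×10⁻⁵ × 1.18) = 27.4 m/s;  v_g = (1.3×10⁻³)/(−7.73×10⁻⁵ × 1.18) = −14.3 m/s
|V_g| = √(u_g² + v_g²) = 30.9 m/s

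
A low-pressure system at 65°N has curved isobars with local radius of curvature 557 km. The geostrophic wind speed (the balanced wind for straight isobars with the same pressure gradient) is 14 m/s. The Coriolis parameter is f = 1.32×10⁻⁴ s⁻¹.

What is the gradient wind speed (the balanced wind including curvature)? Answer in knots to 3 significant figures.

23.4 knots

Around a low, centrifugal force acts outward with Coriolis, so pressure-gradient force balances both:
(1/ρ)|∂P/∂n| = fV + V²/R  →  V² + fR·V − fR·V_g = 0
With fR = 1.32×10⁻⁴ × 557×10³ m = 73.5 m/s:
V = [−fR + √((fR)² + 4 fR V_g)]/2 = [−73.5 + √(73.5² + 4×73.5×14)]/2 = 12 m/s
Subgeostrophic (V < V_g = 14 m/s), as expected around a low.
Converting: 12 m/s × 1.944 = 23.4 knots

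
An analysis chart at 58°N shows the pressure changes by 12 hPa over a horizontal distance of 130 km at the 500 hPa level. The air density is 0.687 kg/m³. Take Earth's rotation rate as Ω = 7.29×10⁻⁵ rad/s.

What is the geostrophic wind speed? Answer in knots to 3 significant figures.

Coriolis parameter at 58°N:
f = 2Ω sin φ = 2 × 7.29×10⁻⁵ × sin 58° = 1.24×10⁻⁴ s⁻¹
Pressure gradient: |∂P/∂n| = 1200 Pa / 130000 m = 9.23×10⁻³ Pa/m
Geostrophic balance (pressure-gradient force = Coriolis force):
V_g = (1/(fρ)) |∂P/∂n| = 9.23×10⁻³ / (1.24×10⁻⁴ × 0.687) = 109 m/s
Converting: 109 m/s × 1.944 = 211 knots

211 knots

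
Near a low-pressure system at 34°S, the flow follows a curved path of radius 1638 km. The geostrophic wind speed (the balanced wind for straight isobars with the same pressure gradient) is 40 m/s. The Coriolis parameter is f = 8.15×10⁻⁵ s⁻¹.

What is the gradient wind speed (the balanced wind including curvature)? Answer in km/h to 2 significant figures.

Around a low, centrifugal force acts outward with Coriolis, so pressure-gradient force balances both:
(1/ρ)|∂P/∂n| = fV + V²/R  →  V² + fR·V − fR·V_g = 0
With fR = 8.15×10⁻⁵ × 1638×10³ m = 133 m/s:
V = [−fR + √((fR)² + 4 fR V_g)]/2 = [−133 + √(133² + 4×133×40)]/2 = 32.2 m/s
Subgeostrophic (V < V_g = 40 m/s), as expected around a low.
Converting: 32.2 m/s × 3.6 = 120 km/h

120 km/h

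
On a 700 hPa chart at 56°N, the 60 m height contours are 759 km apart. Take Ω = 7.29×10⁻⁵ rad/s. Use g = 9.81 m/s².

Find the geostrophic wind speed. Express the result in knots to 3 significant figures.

Coriolis parameter at 56°N:
f = 2Ω sin φ = 2 × 7.29×10⁻⁵ × sin 56° = 1.21×10⁻⁴ s⁻¹
Height gradient: |∂Z/∂n| = 60 m / 759000 m = 7.91×10⁻⁵
On a pressure surface, geostrophic balance gives V_g = (g/f)|∂Z/∂n|:
V_g = 9.81 × 7.91×10⁻⁵ / 1.21×10⁻⁴ = 6.42 m/s
Converting: 6.42 m/s × 1.944 = 12.5 knots

12.5 knots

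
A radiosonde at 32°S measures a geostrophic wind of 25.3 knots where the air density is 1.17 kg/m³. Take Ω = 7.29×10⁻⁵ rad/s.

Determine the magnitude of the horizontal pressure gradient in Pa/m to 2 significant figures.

Coriolis parameter at 32°S:
f = 2Ω sin φ = 2 × 7.29×10⁻⁵ × sin 32° = 7.73×10⁻⁵ s⁻¹
Wind speed in SI: 25.3 knots = 13.0 m/s
Geostrophic balance rearranged: |∂P/∂n| = f ρ V_g
|∂P/∂n| = 7.73×10⁻⁵ × 1.17 × 13.0 = 1.18×10⁻³ Pa/m

1.2×10⁻³ Pa/m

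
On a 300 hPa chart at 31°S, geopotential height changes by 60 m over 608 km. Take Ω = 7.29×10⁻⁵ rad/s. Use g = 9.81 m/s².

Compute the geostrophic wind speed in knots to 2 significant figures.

25 knots

Coriolis parameter at 31°S:
f = 2Ω sin φ = 2 × 7.29×10⁻⁵ × sin 31° = 7.51×10⁻⁵ s⁻¹
Height gradient: |∂Z/∂n| = 60 m / 608000 m = 9.87×10⁻⁵
On a pressure surface, geostrophic balance gives V_g = (g/f)|∂Z/∂n|:
V_g = 9.81 × 9.87×10⁻⁵ / 7.51×10⁻⁵ = 12.9 m/s
Converting: 12.9 m/s × 1.944 = 25 knots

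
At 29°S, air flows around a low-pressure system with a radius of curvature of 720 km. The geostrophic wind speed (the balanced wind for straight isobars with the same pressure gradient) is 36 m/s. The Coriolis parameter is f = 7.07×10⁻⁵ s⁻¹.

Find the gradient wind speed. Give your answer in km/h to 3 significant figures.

Around a low, centrifugal force acts outward with Coriolis, so pressure-gradient force balances both:
(1/ρ)|∂P/∂n| = fV + V²/R  →  V² + fR·V − fR·V_g = 0
With fR = 7.07×10⁻⁵ × 720×10³ m = 50.9 m/s:
V = [−fR + √((fR)² + 4 fR V_g)]/2 = [−50.9 + √(50.9² + 4×50.9×36)]/2 = 24.4 m/s
Subgeostrophic (V < V_g = 36 m/s), as expected around a low.
Converting: 24.4 m/s × 3.6 = 87.7 km/h

87.7 km/h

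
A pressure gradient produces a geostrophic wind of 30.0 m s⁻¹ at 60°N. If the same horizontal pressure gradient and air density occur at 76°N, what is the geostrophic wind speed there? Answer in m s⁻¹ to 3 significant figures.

With the same pressure gradient and density, V_g ∝ 1/f ∝ 1/sin φ.
V₂ = V₁ · sin φ₁ / sin φ₂ = 30.0 × sin 60° / sin 76°
V₂ = 30.0 × 0.8660/0.9703 = 26.8 m s⁻¹

26.8 m s⁻¹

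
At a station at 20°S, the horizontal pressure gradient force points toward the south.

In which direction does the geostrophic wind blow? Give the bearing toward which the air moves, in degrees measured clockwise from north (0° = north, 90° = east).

090°

The pressure-gradient force points toward the south (bearing 180°).
Geostrophic balance: in the Southern Hemisphere the Coriolis force deflects motion to the left, so the geostrophic wind blows 90° to the left of the pressure-gradient force (low pressure on the right).
Rotating 180° by 90° counterclockwise gives 090° — the wind blows toward the east.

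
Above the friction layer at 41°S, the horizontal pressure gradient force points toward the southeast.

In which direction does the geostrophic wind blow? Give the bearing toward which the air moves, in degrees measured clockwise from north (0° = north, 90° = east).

045°

The pressure-gradient force points toward the southeast (bearing 135°).
Geostrophic balance: in the Southern Hemisphere the Coriolis force deflects motion to the left, so the geostrophic wind blows 90° to the left of the pressure-gradient force (low pressure on the right).
Rotating 135° by 90° counterclockwise gives 045° — the wind blows toward the northeast.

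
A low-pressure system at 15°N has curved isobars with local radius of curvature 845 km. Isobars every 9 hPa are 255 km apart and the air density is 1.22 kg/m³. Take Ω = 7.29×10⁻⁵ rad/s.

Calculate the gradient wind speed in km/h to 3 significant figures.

Coriolis parameter at 15°N:
f = 2Ω sin φ = 2 × 7.29×10⁻⁵ × sin 15° = 3.77×10⁻⁵ s⁻¹
Pressure gradient: |∂P/∂n| = 900 Pa / 255000 m = 3.53×10⁻³ Pa/m
Geostrophic speed: V_g = |∂P/∂n|/(fρ) = 3.53×10⁻³/(3.77×10⁻⁵ × 1.22) = 76.7 m/s
Around a low, centrifugal force acts outward with Coriolis, so pressure-gradient force balances both:
(1/ρ)|∂P/∂n| = fV + V²/R  →  V² + fR·V − fR·V_g = 0
With fR = 3.77×10⁻⁵ × 845×10³ m = 31.9 m/s:
V = [−fR + √((fR)² + 4 fR V_g)]/2 = [−31.9 + √(31.9² + 4×31.9×76.7)]/2 = 36 m/s
Subgeostrophic (V < V_g = 76.7 m/s), as expected around a low.
Converting: 36 m/s × 3.6 = 130 km/h

130 km/h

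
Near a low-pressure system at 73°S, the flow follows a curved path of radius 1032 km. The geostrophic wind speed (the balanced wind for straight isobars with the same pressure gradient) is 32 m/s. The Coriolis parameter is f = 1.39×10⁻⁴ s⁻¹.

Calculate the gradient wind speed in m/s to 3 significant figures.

26.9 m/s

Around a low, centrifugal force acts outward with Coriolis, so pressure-gradient force balances both:
(1/ρ)|∂P/∂n| = fV + V²/R  →  V² + fR·V − fR·V_g = 0
With fR = 1.39×10⁻⁴ × 1032×10³ m = 143 m/s:
V = [−fR + √((fR)² + 4 fR V_g)]/2 = [−143 + √(143² + 4×143×32)]/2 = 26.9 m/s
Subgeostrophic (V < V_g = 32 m/s), as expected around a low.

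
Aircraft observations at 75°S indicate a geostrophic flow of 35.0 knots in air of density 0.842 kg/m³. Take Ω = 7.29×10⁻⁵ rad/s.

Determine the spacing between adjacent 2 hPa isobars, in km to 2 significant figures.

Coriolis parameter at 75°S:
f = 2Ω sin φ = 2 × 7.29×10⁻⁵ × sin 75° = 1.41×10⁻⁴ s⁻¹
Wind speed in SI: 35.0 knots = 18.0 m/s
Geostrophic balance rearranged: |∂P/∂n| = f ρ V_g
|∂P/∂n| = 1.41×10⁻⁴ × 0.842 × 18.0 = 2.14×10⁻³ Pa/m
Isobar spacing: Δn = ΔP/|∂P/∂n| = 200 Pa / 2.14×10⁻³ Pa/m = 93672 m ≈ 94 km

94 km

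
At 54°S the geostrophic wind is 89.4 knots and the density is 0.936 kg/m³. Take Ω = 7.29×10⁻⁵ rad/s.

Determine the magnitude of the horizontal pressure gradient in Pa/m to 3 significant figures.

5.08×10⁻³ Pa/m

Coriolis parameter at 54°S:
f = 2Ω sin φ = 2 × 7.29×10⁻⁵ × sin 54° = 1.18×10⁻⁴ s⁻¹
Wind speed in SI: 89.4 knots = 46.0 m/s
Geostrophic balance rearranged: |∂P/∂n| = f ρ V_g
|∂P/∂n| = 1.18×10⁻⁴ × 0.936 × 46.0 = 5.08×10⁻³ Pa/m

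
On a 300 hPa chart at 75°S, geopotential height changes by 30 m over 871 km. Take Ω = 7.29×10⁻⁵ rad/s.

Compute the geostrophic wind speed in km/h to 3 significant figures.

Coriolis parameter at 75°S:
f = 2Ω sin φ = 2 × 7.29×10⁻⁵ × sin 75° = 1.41×10⁻⁴ s⁻¹
Height gradient: |∂Z/∂n| = 30 m / 871000 m = 3.44×10⁻⁵
On a pressure surface, geostrophic balance gives V_g = (g/f)|∂Z/∂n|:
V_g = 9.81 × 3.44×10⁻⁵ / 1.41×10⁻⁴ = 2.40 m/s
Converting: 2.40 m/s × 3.6 = 8.64 km/h

8.64 km/h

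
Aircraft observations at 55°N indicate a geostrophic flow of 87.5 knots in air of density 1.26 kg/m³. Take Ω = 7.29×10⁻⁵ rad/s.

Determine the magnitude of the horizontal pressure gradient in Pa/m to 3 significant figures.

Coriolis parameter at 55°N:
f = 2Ω sin φ = 2 × 7.29×10⁻⁵ × sin 55° = 1.19×10⁻⁴ s⁻¹
Wind speed in SI: 87.5 knots = 45.0 m/s
Geostrophic balance rearranged: |∂P/∂n| = f ρ V_g
|∂P/∂n| = 1.19×10⁻⁴ × 1.26 × 45.0 = 6.77×10⁻³ Pa/m

6.77×10⁻³ Pa/m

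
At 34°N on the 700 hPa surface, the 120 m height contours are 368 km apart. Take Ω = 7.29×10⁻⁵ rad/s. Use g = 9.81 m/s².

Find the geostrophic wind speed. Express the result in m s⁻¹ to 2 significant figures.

Coriolis parameter at 34°N:
f = 2Ω sin φ = 2 × 7.29×10⁻⁵ × sin 34° = 8.15×10⁻⁵ s⁻¹
Height gradient: |∂Z/∂n| = 120 m / 368000 m = 3.26×10⁻⁴
On a pressure surface, geostrophic balance gives V_g = (g/f)|∂Z/∂n|:
V_g = 9.81 × 3.26×10⁻⁴ / 8.15×10⁻⁵ = 39.2 m/s

39 m s⁻¹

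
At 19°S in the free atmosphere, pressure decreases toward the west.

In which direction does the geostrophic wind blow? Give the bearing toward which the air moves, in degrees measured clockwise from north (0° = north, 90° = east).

The pressure-gradient force points toward the west (bearing 270°).
Geostrophic balance: in the Southern Hemisphere the Coriolis force deflects motion to the left, so the geostrophic wind blows 90° to the left of the pressure-gradient force (low pressure on the right).
Rotating 270° by 90° counterclockwise gives 180° — the wind blows toward the south.

180°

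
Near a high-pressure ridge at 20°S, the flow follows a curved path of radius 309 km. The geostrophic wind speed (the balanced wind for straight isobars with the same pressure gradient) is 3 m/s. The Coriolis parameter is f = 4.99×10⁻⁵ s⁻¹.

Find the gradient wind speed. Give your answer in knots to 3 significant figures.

Around a high, pressure-gradient force acts outward with centrifugal, so Coriolis balances both:
fV = (1/ρ)|∂P/∂n| + V²/R  →  V² − fR·V + fR·V_g = 0
With fR = 4.99×10⁻⁵ × 309×10³ m = 15.4 m/s:
V = [fR − √((fR)² − 4 fR V_g)]/2 = [15.4 − √(15.4² − 4×15.4×3)]/2 = 4.08 m/s
Supergeostrophic (V > V_g = 3 m/s), as expected around a high.
Converting: 4.08 m/s × 1.944 = 7.93 knots

7.93 knots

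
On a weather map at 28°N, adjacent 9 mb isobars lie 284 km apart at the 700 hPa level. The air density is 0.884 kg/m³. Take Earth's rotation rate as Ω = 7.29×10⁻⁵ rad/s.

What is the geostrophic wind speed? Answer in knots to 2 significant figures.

100 knots

Coriolis parameter at 28°N:
f = 2Ω sin φ = 2 × 7.29×10⁻⁵ × sin 28° = 6.84×10⁻⁵ s⁻¹
Pressure gradient: |∂P/∂n| = 900 Pa / 284000 m = 3.17×10⁻³ Pa/m
Geostrophic balance (pressure-gradient force = Coriolis force):
V_g = (1/(fρ)) |∂P/∂n| = 3.17×10⁻³ / (6.84×10⁻⁵ × 0.884) = 52.4 m/s
Converting: 52.4 m/s × 1.944 = 100 knots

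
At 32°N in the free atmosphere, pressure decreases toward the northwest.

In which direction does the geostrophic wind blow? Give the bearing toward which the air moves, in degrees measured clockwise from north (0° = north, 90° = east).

045°

The pressure-gradient force points toward the northwest (bearing 315°).
Geostrophic balance: in the Northern Hemisphere the Coriolis force deflects motion to the right, so the geostrophic wind blows 90° to the right of the pressure-gradient force (low pressure on the left).
Rotating 315° by 90° clockwise gives 045° — the wind blows toward the northeast.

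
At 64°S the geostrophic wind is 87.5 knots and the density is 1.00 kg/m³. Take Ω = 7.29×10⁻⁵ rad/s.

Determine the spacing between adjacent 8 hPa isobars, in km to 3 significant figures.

Coriolis parameter at 64°S:
f = 2Ω sin φ = 2 × 7.29×10⁻⁵ × sin 64° = 1.31×10⁻⁴ s⁻¹
Wind speed in SI: 87.5 knots = 45.0 m/s
Geostrophic balance rearranged: |∂P/∂n| = f ρ V_g
|∂P/∂n| = 1.31×10⁻⁴ × 1.00 × 45.0 = 5.90×10⁻³ Pa/m
Isobar spacing: Δn = ΔP/|∂P/∂n| = 800 Pa / 5.90×10⁻³ Pa/m = 135621 m ≈ 136 km

136 km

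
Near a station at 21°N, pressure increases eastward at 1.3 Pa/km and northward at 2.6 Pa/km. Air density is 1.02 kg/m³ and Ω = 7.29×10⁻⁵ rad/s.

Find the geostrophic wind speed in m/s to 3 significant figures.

54.5 m/s

Coriolis parameter at 21°N:
f = 2Ω sin φ = 2 × 7.29×10⁻⁵ × sin 21° = 5.23×10⁻⁵ s⁻¹
Component geostrophic relations (x east, y north):
u_g = −(1/(fρ)) ∂P/∂y,  v_g = (1/(fρ)) ∂P/∂x
u_g = −(2.6×10⁻³)/(5.23×10⁻⁵ × 1.02) = −48.8 m/s;  v_g = (1.3×10⁻³)/(5.23×10⁻⁵ × 1.02) = 24.4 m/s
|V_g| = √(u_g² + v_g²) = 54.5 m/s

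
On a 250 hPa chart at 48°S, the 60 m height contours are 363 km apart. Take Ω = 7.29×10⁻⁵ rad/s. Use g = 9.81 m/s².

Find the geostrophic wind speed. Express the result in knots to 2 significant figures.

Coriolis parameter at 48°S:
f = 2Ω sin φ = 2 × 7.29×10⁻⁵ × sin 48° = 1.08×10⁻⁴ s⁻¹
Height gradient: |∂Z/∂n| = 60 m / 363000 m = 1.65×10⁻⁴
On a pressure surface, geostrophic balance gives V_g = (g/f)|∂Z/∂n|:
V_g = 9.81 × 1.65×10⁻⁴ / 1.08×10⁻⁴ = 15.0 m/s
Converting: 15.0 m/s × 1.944 = 29 knots

29 knots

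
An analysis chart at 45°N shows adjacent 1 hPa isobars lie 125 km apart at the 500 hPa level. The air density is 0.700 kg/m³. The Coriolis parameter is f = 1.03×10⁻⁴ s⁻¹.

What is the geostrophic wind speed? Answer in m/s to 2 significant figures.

Pressure gradient: |∂P/∂n| = 100 Pa / 125000 m = 8.00×10⁻⁴ Pa/m
Geostrophic balance (pressure-gradient force = Coriolis force):
V_g = (1/(fρ)) |∂P/∂n| = 8.00×10⁻⁴ / (1.03×10⁻⁴ × 0.700) = 11.1 m/s

11 m/s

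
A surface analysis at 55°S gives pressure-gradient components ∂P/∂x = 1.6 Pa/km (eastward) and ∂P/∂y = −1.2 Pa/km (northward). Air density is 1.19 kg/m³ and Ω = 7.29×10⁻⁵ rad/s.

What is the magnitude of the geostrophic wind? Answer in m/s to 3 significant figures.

Coriolis parameter at 55°S:
f = 2Ω sin φ = 2 × 7.29×10⁻⁵ × sin 55° = 1.19×10⁻⁴ s⁻¹
In the Southern Hemisphere f is negative: f = −1.19×10⁻⁴ s⁻¹.
Component geostrophic relations (x east, y north):
u_g = −(1/(fρ)) ∂P/∂y,  v_g = (1/(fρ)) ∂P/∂x
u_g = −(−1.2×10⁻³)/(−1.19×10⁻⁴ × 1.19) = −8.44 m/s;  v_g = (1.6×10⁻³)/(−1.19×10⁻⁴ × 1.19) = −11.3 m/s
|V_g| = √(u_g² + v_g²) = 14.1 m/s

14.1 m/s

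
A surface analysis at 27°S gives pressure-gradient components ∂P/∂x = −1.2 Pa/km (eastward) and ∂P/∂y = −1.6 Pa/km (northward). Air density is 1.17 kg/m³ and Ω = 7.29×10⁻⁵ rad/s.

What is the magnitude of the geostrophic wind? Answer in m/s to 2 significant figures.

Coriolis parameter at 27°S:
f = 2Ω sin φ = 2 × 7.29×10⁻⁵ × sin 27° = 6.62×10⁻⁵ s⁻¹
In the Southern Hemisphere f is negative: f = −6.62×10⁻⁵ s⁻¹.
Component geostrophic relations (x east, y north):
u_g = −(1/(fρ)) ∂P/∂y,  v_g = (1/(fρ)) ∂P/∂x
u_g = −(−1.6×10⁻³)/(−6.62×10⁻⁵ × 1.17) = −20.7 m/s;  v_g = (−1.2×10⁻³)/(−6.62×10⁻⁵ × 1.17) = 15.5 m/s
|V_g| = √(u_g² + v_g²) = 25.8 m/s

26 m/s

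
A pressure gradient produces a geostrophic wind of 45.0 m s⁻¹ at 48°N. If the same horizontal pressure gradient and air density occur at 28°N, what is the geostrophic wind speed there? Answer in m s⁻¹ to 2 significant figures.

71 m s⁻¹

With the same pressure gradient and density, V_g ∝ 1/f ∝ 1/sin φ.
V₂ = V₁ · sin φ₁ / sin φ₂ = 45.0 × sin 48° / sin 28°
V₂ = 45.0 × 0.7431/0.4695 = 71 m s⁻¹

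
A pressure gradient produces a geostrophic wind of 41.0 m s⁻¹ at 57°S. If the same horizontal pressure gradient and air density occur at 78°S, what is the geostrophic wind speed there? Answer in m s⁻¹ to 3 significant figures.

35.2 m s⁻¹

With the same pressure gradient and density, V_g ∝ 1/f ∝ 1/sin φ.
V₂ = V₁ · sin φ₁ / sin φ₂ = 41.0 × sin 57° / sin 78°
V₂ = 41.0 × 0.8387/0.9781 = 35.2 m s⁻¹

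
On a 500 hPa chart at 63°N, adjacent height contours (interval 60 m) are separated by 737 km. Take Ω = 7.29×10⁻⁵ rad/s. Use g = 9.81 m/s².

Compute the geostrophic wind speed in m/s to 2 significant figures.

Coriolis parameter at 63°N:
f = 2Ω sin φ = 2 × 7.29×10⁻⁵ × sin 63° = 1.30×10⁻⁴ s⁻¹
Height gradient: |∂Z/∂n| = 60 m / 737000 m = 8.14×10⁻⁵
On a pressure surface, geostrophic balance gives V_g = (g/f)|∂Z/∂n|:
V_g = 9.81 × 8.14×10⁻⁵ / 1.30×10⁻⁴ = 6.15 m/s

6.1 m/s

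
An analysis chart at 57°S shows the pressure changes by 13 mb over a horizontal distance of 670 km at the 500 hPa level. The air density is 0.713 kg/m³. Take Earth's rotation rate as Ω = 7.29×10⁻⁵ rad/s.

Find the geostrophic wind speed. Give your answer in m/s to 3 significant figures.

Coriolis parameter at 57°S:
f = 2Ω sin φ = 2 × 7.29×10⁻⁵ × sin 57° = 1.22×10⁻⁴ s⁻¹
Pressure gradient: |∂P/∂n| = 1300 Pa / 670000 m = 1.94×10⁻³ Pa/m
Geostrophic balance (pressure-gradient force = Coriolis force):
V_g = (1/(fρ)) |∂P/∂n| = 1.94×10⁻³ / (1.22×10⁻⁴ × 0.713) = 22.3 m/s

22.3 m/s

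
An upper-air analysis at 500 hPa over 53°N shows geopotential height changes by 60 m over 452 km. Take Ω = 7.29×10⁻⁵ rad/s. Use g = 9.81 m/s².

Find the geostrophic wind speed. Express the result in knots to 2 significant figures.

22 knots

Coriolis parameter at 53°N:
f = 2Ω sin φ = 2 × 7.29×10⁻⁵ × sin 53° = 1.16×10⁻⁴ s⁻¹
Height gradient: |∂Z/∂n| = 60 m / 452000 m = 1.33×10⁻⁴
On a pressure surface, geostrophic balance gives V_g = (g/f)|∂Z/∂n|:
V_g = 9.81 × 1.33×10⁻⁴ / 1.16×10⁻⁴ = 11.2 m/s
Converting: 11.2 m/s × 1.944 = 22 knots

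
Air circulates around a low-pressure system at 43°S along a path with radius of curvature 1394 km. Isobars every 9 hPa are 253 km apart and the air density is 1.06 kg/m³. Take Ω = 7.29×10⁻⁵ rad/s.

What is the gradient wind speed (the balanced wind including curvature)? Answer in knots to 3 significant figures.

54.6 knots

Coriolis parameter at 43°S:
f = 2Ω sin φ = 2 × 7.29×10⁻⁵ × sin 43° = 9.94×10⁻⁵ s⁻¹
Pressure gradient: |∂P/∂n| = 900 Pa / 253000 m = 3.56×10⁻³ Pa/m
Geostrophic speed: V_g = |∂P/∂n|/(fρ) = 3.56×10⁻³/(9.94×10⁻⁵ × 1.06) = 33.8 m/s
Around a low, centrifugal force acts outward with Coriolis, so pressure-gradient force balances both:
(1/ρ)|∂P/∂n| = fV + V²/R  →  V² + fR·V − fR·V_g = 0
With fR = 9.94×10⁻⁵ × 1394×10³ m = 139 m/s:
V = [−fR + √((fR)² + 4 fR V_g)]/2 = [−139 + √(139² + 4×139×33.8)]/2 = 28.1 m/s
Subgeostrophic (V < V_g = 33.8 m/s), as expected around a low.
Converting: 28.1 m/s × 1.944 = 54.6 knots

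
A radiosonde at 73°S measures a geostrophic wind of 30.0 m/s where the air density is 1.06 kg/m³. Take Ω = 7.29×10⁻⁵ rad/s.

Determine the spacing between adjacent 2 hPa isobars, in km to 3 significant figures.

45.1 km

Coriolis parameter at 73°S:
f = 2Ω sin φ = 2 × 7.29×10⁻⁵ × sin 73° = 1.39×10⁻⁴ s⁻¹
Geostrophic balance rearranged: |∂P/∂n| = f ρ V_g
|∂P/∂n| = 1.39×10⁻⁴ × 1.06 × 30.0 = 4.43×10⁻³ Pa/m
Isobar spacing: Δn = ΔP/|∂P/∂n| = 200 Pa / 4.43×10⁻³ Pa/m = 45108 m ≈ 45.1 km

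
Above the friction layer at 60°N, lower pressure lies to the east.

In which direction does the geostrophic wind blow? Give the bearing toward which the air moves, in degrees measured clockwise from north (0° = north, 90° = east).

The pressure-gradient force points toward the east (bearing 090°).
Geostrophic balance: in the Northern Hemisphere the Coriolis force deflects motion to the right, so the geostrophic wind blows 90° to the right of the pressure-gradient force (low pressure on the left).
Rotating 090° by 90° clockwise gives 180° — the wind blows toward the south.

180°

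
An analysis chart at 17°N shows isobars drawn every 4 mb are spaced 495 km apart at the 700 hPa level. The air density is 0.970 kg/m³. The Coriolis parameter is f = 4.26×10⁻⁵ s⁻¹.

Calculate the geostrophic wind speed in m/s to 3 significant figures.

Pressure gradient: |∂P/∂n| = 400 Pa / 495000 m = 8.08×10⁻⁴ Pa/m
Geostrophic balance (pressure-gradient force = Coriolis force):
V_g = (1/(fρ)) |∂P/∂n| = 8.08×10⁻⁴ / (4.26×10⁻⁵ × 0.970) = 19.6 m/s

19.6 m/s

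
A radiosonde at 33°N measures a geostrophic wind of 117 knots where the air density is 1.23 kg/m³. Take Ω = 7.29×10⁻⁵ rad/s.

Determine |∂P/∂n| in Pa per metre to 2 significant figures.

Coriolis parameter at 33°N:
f = 2Ω sin φ = 2 × 7.29×10⁻⁵ × sin 33° = 7.94×10⁻⁵ s⁻¹
Wind speed in SI: 117 knots = 60.2 m/s
Geostrophic balance rearranged: |∂P/∂n| = f ρ V_g
|∂P/∂n| = 7.94×10⁻⁵ × 1.23 × 60.2 = 5.88×10⁻³ Pa/m

5.9×10⁻³ Pa/m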